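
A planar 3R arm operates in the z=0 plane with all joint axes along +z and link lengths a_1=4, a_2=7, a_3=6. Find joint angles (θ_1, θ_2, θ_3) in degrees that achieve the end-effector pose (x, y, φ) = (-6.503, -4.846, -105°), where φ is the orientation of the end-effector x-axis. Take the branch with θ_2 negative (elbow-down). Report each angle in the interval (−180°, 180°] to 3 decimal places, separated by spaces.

-90.002 -134.996 119.998

wrist centre = target − a_3·(cos φ, sin φ) = (-4.9501, 0.9496)
cos θ_2 = (25.4050−4²−7²)/(2·4·7) = -0.7071; θ_2 = -134.9957° (elbow-down)
β = atan2(0.9496,-4.9501) = 169.1411°; ψ = atan2(-4.9501,-0.9494) = -100.8568°
θ_1 = β − ψ = 269.9979°
θ_3 = φ − θ_1 − θ_2 = 119.9978° (wrapped to (-180°,180°])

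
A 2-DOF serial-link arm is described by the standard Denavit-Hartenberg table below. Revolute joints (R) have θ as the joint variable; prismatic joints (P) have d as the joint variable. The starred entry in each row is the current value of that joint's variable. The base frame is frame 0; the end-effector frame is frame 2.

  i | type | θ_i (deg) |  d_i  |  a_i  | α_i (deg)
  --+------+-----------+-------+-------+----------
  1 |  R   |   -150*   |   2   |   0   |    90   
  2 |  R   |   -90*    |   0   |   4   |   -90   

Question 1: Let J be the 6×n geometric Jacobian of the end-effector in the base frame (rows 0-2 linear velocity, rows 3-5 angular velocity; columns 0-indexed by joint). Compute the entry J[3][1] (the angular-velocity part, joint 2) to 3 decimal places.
axis z_1 = (-0.5000,0.8660,0.0000); lever o_n−o_1 = (-0.0000,0.0000,-4.0000)
cross product → J_v[:, 1] = (-3.4641,-2.0000,0.0000)
J_ω[:, 1] = z_1
entry J[3][1] = -0.5000

-0.500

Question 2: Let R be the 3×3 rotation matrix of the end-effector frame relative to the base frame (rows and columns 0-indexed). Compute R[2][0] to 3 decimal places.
End-effector x-axis (col 0 of R) = (-0.0000,0.0000,-1.0000)
R[2][0] = -1.0000

-1.000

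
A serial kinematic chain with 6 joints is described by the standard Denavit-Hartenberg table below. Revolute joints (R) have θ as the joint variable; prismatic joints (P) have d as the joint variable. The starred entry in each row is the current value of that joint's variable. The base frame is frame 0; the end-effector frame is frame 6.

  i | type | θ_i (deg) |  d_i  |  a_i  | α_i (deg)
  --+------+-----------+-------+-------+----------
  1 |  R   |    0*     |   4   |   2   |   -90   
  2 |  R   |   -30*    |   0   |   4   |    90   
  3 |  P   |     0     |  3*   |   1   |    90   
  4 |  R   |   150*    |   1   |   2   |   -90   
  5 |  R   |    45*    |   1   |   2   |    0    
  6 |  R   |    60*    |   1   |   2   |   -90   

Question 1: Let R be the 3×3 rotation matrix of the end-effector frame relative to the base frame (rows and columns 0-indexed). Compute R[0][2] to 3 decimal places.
0.966

End-effector z-axis (col 2 of R) = (0.9659,-0.2588,-0.0000)
R[0][2] = 0.9659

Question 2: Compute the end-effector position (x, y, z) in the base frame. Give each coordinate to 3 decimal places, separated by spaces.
1.934 2.346 7.098

after link 1: o_1 = (2.0000, 0.0000, 4.0000)
after link 2: o_2 = (5.4641, -0.0000, 6.0000)
after link 3: o_3 = (4.8301, -0.0000, 9.0981)
after link 4: o_4 = (2.8301, -1.0000, 9.0981)
after link 5: o_5 = (1.4159, 0.4142, 8.0981)
after link 6: o_6 = (1.9336, 2.3461, 7.0981)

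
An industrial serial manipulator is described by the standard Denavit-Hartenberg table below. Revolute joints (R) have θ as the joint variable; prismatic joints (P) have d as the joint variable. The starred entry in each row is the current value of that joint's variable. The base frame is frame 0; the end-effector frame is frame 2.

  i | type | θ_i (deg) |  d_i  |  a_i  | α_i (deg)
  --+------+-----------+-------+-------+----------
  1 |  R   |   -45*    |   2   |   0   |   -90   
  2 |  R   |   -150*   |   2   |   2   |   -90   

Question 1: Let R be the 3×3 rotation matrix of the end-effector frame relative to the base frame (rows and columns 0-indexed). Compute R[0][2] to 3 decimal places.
End-effector z-axis (col 2 of R) = (0.3536,-0.3536,0.8660)
R[0][2] = 0.3536

0.354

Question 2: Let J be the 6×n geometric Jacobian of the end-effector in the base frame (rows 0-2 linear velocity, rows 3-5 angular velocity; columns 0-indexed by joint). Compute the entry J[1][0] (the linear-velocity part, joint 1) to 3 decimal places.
axis z_0 = ẑ; lever o_n−o_0 = (0.1895,2.6390,3.0000)
cross product → J_v[:, 0] = (-2.6390,0.1895,0.0000)
J_ω[:, 0] = z_0
entry J[1][0] = 0.1895

0.189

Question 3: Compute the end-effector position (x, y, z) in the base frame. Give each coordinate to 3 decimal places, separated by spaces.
after link 1: o_1 = (0.0000, 0.0000, 2.0000)
after link 2: o_2 = (0.1895, 2.6390, 3.0000)

0.189 2.639 3.000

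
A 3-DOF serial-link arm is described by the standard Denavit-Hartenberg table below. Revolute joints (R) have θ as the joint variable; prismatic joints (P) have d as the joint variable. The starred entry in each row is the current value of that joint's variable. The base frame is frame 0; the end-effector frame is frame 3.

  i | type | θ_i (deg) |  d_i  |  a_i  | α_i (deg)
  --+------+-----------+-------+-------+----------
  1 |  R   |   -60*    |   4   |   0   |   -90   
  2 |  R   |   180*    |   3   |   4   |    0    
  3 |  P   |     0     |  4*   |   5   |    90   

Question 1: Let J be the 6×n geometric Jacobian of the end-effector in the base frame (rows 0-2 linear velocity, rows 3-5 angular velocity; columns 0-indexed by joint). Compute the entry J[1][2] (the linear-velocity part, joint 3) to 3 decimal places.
prismatic axis z_2 = (0.8660,0.5000,0.0000)
J_v[:, 2] = z_2; J_ω[:, 2] = (0,0,0)
entry J[1][2] = 0.5000

0.500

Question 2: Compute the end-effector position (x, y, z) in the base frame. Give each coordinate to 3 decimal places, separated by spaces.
1.562 11.294 4.000

after link 1: o_1 = (0.0000, 0.0000, 4.0000)
after link 2: o_2 = (0.5981, 4.9641, 4.0000)
after link 3: o_3 = (1.5622, 11.2942, 4.0000)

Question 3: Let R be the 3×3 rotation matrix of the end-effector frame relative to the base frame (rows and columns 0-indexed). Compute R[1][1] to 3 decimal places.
0.500

End-effector y-axis (col 1 of R) = (0.8660,0.5000,0.0000)
R[1][1] = 0.5000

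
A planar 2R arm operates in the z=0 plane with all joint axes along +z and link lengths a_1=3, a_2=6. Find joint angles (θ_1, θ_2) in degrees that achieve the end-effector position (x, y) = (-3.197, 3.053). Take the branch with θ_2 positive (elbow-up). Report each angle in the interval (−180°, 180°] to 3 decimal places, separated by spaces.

cos θ_2 = (19.5416−3²−6²)/(2·3·6) = -0.7072; θ_2 = 135.0057° (elbow-up)
β = atan2(3.0530,-3.1970) = 136.3199°; ψ = atan2(4.2422,-1.2431) = 106.3318°
θ_1 = β − ψ = 29.9881°

29.988 135.006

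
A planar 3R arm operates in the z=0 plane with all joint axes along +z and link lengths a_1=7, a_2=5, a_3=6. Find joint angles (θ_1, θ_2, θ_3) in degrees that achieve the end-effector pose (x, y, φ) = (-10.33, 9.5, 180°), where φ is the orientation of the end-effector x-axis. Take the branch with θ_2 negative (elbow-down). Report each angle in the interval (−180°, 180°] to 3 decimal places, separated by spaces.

wrist centre = target − a_3·(cos φ, sin φ) = (-4.3300, 9.5000)
cos θ_2 = (108.9989−7²−5²)/(2·7·5) = 0.5000; θ_2 = -60.0010° (elbow-down)
β = atan2(9.5000,-4.3300) = 114.5030°; ψ = atan2(-4.3302,9.4999) = -24.5040°
θ_1 = β − ψ = 139.0070°
θ_3 = φ − θ_1 − θ_2 = 100.9940° (wrapped to (-180°,180°])

139.007 -60.001 100.994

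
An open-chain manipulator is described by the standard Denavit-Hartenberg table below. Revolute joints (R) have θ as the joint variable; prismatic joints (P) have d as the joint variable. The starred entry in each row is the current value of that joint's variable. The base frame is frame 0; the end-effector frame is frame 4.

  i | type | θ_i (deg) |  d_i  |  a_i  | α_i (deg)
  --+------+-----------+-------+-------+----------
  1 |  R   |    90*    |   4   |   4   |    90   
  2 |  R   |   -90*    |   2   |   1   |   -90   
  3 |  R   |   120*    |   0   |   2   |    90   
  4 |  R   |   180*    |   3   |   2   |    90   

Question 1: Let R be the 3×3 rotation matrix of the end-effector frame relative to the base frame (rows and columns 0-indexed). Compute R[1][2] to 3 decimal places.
End-effector z-axis (col 2 of R) = (0.0000,1.0000,0.0000)
R[1][2] = 1.0000

1.000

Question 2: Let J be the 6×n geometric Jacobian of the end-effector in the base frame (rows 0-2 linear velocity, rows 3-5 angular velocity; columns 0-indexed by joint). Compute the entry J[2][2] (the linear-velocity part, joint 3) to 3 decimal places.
axis z_2 = (0.0000,1.0000,0.0000); lever o_n−o_2 = (-1.5000,0.0000,-2.5981)
cross product → J_v[:, 2] = (-2.5981,0.0000,1.5000)
J_ω[:, 2] = z_2
entry J[2][2] = 1.5000

1.500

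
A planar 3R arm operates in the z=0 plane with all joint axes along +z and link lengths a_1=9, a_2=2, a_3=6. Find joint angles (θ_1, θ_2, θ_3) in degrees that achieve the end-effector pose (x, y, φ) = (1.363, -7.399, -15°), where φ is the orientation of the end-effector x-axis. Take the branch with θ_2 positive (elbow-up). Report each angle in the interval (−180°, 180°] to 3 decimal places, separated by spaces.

-135.005 149.996 -29.992

wrist centre = target − a_3·(cos φ, sin φ) = (-4.4326, -5.8461)
cos θ_2 = (53.8243−9²−2²)/(2·9·2) = -0.8660; θ_2 = 149.9963° (elbow-up)
β = atan2(-5.8461,-4.4326) = -127.1697°; ψ = atan2(1.0001,7.2680) = 7.8350°
θ_1 = β − ψ = -135.0047°
θ_3 = φ − θ_1 − θ_2 = -29.9916° (wrapped to (-180°,180°])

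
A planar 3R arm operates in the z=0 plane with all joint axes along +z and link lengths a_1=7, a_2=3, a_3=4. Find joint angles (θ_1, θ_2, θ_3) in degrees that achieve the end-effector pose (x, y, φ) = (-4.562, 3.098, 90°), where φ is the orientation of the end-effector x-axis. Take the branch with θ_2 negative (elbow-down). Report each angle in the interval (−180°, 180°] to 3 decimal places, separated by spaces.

-150.000 -150.004 30.004

wrist centre = target − a_3·(cos φ, sin φ) = (-4.5620, -0.9020)
cos θ_2 = (21.6254−7²−3²)/(2·7·3) = -0.8661; θ_2 = -150.0041° (elbow-down)
β = atan2(-0.9020,-4.5620) = -168.8157°; ψ = atan2(-1.4998,4.4018) = -18.8153°
θ_1 = β − ψ = -150.0004°
θ_3 = φ − θ_1 − θ_2 = 30.0044° (wrapped to (-180°,180°])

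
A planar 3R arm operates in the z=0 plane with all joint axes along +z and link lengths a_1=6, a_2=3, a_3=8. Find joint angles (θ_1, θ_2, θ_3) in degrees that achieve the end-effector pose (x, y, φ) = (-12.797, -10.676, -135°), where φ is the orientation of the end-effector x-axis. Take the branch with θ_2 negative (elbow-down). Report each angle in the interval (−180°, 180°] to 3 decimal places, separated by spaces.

-134.995 -30.011 30.006

wrist centre = target − a_3·(cos φ, sin φ) = (-7.1401, -5.0191)
cos θ_2 = (76.1735−6²−3²)/(2·6·3) = 0.8659; θ_2 = -30.0108° (elbow-down)
β = atan2(-5.0191,-7.1401) = -144.8948°; ψ = atan2(-1.5005,8.5978) = -9.8996°
θ_1 = β − ψ = -134.9952°
θ_3 = φ − θ_1 − θ_2 = 30.0061° (wrapped to (-180°,180°])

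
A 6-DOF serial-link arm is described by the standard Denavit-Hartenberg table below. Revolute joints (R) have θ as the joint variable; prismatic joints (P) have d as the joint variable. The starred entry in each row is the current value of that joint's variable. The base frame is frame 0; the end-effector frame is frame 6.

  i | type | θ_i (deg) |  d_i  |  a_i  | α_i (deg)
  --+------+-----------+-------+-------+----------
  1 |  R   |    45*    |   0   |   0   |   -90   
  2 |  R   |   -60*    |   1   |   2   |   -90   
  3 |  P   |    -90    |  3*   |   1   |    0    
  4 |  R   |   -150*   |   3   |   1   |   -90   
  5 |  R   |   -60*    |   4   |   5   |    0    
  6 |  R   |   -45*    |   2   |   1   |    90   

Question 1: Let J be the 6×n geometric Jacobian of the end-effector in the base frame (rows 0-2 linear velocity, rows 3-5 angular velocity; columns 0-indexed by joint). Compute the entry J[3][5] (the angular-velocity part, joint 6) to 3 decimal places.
-0.660

axis z_5 = (-0.6597,0.0474,-0.7500); lever o_n−o_5 = (-0.8407,0.8905,-1.8709)
cross product → J_v[:, 5] = (0.5792,-0.6038,-0.5477)
J_ω[:, 5] = z_5
entry J[3][5] = -0.6597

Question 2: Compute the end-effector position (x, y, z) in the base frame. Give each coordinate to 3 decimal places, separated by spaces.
after link 1: o_1 = (0.0000, 0.0000, 0.0000)
after link 2: o_2 = (0.0000, 1.4142, 1.7321)
after link 3: o_3 = (1.1300, 3.9584, 0.2321)
after link 4: o_4 = (3.4027, 5.0064, -1.7010)
after link 5: o_5 = (4.5044, 5.8747, -7.9486)
after link 6: o_6 = (3.6637, 6.7651, -9.8194)

3.664 6.765 -9.819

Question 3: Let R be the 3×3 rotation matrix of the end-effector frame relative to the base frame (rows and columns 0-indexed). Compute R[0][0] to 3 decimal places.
End-effector x-axis (col 0 of R) = (0.4788,0.7958,-0.3709)
R[0][0] = 0.4788

0.479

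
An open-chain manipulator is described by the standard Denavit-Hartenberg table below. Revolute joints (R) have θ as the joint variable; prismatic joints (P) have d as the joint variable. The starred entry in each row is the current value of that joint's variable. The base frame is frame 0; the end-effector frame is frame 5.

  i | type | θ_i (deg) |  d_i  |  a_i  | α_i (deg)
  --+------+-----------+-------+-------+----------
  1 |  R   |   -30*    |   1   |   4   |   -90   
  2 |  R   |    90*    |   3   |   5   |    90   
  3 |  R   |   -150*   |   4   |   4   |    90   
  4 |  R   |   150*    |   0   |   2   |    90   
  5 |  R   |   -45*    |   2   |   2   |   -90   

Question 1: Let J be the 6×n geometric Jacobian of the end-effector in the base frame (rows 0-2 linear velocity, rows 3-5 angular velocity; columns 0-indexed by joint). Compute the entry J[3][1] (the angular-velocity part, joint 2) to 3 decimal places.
0.500

axis z_1 = (0.5000,0.8660,0.0000); lever o_n−o_1 = (6.8193,-3.0669,-3.9376)
cross product → J_v[:, 1] = (-3.4101,1.9688,-7.4392)
J_ω[:, 1] = z_1
entry J[3][1] = 0.5000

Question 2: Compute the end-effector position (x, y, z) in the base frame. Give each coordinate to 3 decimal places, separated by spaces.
10.283 -5.067 -2.938

after link 1: o_1 = (3.4641, -2.0000, 1.0000)
after link 2: o_2 = (4.9641, 0.5981, -4.0000)
after link 3: o_3 = (7.4282, -3.1340, -0.5359)
after link 4: o_4 = (8.7272, -2.8840, -2.0359)
after link 5: o_5 = (10.2834, -5.0669, -2.9376)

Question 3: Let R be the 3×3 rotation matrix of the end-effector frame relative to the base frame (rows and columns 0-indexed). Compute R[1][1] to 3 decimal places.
0.650

End-effector y-axis (col 1 of R) = (-0.6250,0.6495,-0.4330)
R[1][1] = 0.6495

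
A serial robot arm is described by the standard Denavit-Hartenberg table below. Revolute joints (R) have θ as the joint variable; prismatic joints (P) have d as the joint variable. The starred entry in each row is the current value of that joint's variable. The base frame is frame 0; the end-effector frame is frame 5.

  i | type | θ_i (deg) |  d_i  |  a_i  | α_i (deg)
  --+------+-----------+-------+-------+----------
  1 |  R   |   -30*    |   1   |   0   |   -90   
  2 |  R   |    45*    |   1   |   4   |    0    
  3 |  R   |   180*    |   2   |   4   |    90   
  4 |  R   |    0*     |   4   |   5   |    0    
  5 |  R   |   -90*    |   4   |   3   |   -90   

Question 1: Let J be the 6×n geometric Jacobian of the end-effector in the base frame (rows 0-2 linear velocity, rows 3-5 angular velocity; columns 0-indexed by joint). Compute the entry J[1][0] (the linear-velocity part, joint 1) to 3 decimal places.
-7.961

axis z_0 = ẑ; lever o_n−o_0 = (-7.9608,4.5962,-1.1213)
cross product → J_v[:, 0] = (-4.5962,-7.9608,0.0000)
J_ω[:, 0] = z_0
entry J[1][0] = -7.9608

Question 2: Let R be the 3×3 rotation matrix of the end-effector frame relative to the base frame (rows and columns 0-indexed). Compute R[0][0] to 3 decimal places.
End-effector x-axis (col 0 of R) = (-0.5000,-0.8660,-0.0000)
R[0][0] = -0.5000

-0.500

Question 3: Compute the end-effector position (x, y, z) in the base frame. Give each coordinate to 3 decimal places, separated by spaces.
-7.961 4.596 -1.121

after link 1: o_1 = (0.0000, 0.0000, 1.0000)
after link 2: o_2 = (2.9495, -0.5482, -1.8284)
after link 3: o_3 = (1.5000, 2.5981, 1.0000)
after link 4: o_4 = (-4.0114, 5.7801, 1.7071)
after link 5: o_5 = (-7.9608, 4.5962, -1.1213)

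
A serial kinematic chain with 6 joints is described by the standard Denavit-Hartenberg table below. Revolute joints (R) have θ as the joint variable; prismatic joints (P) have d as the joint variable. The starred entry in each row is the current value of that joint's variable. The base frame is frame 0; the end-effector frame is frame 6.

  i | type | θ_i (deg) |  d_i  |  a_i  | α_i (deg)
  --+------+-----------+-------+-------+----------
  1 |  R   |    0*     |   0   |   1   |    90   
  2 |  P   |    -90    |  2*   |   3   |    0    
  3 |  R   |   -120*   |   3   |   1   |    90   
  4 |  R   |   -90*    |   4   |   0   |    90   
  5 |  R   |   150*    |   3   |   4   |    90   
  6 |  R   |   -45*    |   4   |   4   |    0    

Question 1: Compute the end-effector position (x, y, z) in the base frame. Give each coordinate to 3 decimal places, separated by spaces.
after link 1: o_1 = (1.0000, 0.0000, 0.0000)
after link 2: o_2 = (1.0000, -2.0000, -3.0000)
after link 3: o_3 = (0.1340, -5.0000, -2.5000)
after link 4: o_4 = (2.1340, -5.0000, 0.9641)
after link 5: o_5 = (5.7321, -8.4641, 1.1962)
after link 6: o_6 = (5.7217, -8.9136, 6.8351)

5.722 -8.914 6.835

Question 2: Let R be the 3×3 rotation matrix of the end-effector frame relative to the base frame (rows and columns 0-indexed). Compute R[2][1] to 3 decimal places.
-0.047

End-effector y-axis (col 1 of R) = (0.7891,-0.6124,-0.0474)
R[2][1] = -0.0474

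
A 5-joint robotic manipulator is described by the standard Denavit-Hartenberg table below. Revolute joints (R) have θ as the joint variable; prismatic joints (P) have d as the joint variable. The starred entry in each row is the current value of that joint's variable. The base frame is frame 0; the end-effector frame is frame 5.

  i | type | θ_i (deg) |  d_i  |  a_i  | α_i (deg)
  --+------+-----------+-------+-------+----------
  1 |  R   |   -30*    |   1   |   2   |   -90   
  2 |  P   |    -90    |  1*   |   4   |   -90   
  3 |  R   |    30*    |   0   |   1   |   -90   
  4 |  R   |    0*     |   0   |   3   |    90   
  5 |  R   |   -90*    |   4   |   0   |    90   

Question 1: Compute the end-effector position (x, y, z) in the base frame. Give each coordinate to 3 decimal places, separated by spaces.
4.696 -3.866 8.464

after link 1: o_1 = (1.7321, -1.0000, 1.0000)
after link 2: o_2 = (2.2321, -0.1340, 5.0000)
after link 3: o_3 = (1.9821, -0.5670, 5.8660)
after link 4: o_4 = (1.2321, -1.8660, 8.4641)
after link 5: o_5 = (4.6962, -3.8660, 8.4641)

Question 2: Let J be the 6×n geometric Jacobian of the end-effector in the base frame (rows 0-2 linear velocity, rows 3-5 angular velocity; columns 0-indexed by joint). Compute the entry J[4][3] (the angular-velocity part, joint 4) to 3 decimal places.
-0.750

axis z_3 = (-0.4330,-0.7500,-0.5000); lever o_n−o_3 = (2.7141,-3.2990,2.5981)
cross product → J_v[:, 3] = (-3.5981,-0.2321,3.4641)
J_ω[:, 3] = z_3
entry J[4][3] = -0.7500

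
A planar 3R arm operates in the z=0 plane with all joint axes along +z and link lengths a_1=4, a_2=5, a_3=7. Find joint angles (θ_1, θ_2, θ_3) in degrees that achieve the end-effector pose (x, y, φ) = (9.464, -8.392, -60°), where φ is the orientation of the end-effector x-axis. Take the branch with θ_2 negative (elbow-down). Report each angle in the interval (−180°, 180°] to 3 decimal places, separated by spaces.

wrist centre = target − a_3·(cos φ, sin φ) = (5.9640, -2.3298)
cos θ_2 = (40.9974−4²−5²)/(2·4·5) = -0.0001; θ_2 = -90.0038° (elbow-down)
β = atan2(-2.3298,5.9640) = -21.3380°; ψ = atan2(-5.0000,3.9997) = -51.3425°
θ_1 = β − ψ = 30.0045°
θ_3 = φ − θ_1 − θ_2 = -0.0007° (wrapped to (-180°,180°])

30.005 -90.004 -0.001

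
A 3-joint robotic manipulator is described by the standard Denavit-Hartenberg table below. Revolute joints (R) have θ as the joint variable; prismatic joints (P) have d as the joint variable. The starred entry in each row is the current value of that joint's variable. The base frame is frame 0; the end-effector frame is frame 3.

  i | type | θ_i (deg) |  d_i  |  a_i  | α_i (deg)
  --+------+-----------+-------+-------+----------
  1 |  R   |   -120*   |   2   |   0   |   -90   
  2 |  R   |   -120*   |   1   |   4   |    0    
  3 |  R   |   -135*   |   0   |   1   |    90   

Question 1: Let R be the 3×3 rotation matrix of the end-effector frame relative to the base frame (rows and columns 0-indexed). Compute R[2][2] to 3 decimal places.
End-effector z-axis (col 2 of R) = (-0.4830,-0.8365,-0.2588)
R[2][2] = -0.2588

-0.259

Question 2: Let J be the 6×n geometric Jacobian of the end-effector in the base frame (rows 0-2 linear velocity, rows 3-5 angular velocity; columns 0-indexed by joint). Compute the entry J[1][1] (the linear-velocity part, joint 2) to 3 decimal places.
axis z_1 = (0.8660,-0.5000,0.0000); lever o_n−o_1 = (1.9954,1.4562,2.4982)
cross product → J_v[:, 1] = (-1.2491,-2.1635,2.2588)
J_ω[:, 1] = z_1
entry J[1][1] = -2.1635

-2.163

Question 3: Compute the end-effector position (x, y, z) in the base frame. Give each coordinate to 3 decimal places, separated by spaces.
after link 1: o_1 = (0.0000, 0.0000, 2.0000)
after link 2: o_2 = (1.8660, 1.2321, 5.4641)
after link 3: o_3 = (1.9954, 1.4562, 4.4982)

1.995 1.456 4.498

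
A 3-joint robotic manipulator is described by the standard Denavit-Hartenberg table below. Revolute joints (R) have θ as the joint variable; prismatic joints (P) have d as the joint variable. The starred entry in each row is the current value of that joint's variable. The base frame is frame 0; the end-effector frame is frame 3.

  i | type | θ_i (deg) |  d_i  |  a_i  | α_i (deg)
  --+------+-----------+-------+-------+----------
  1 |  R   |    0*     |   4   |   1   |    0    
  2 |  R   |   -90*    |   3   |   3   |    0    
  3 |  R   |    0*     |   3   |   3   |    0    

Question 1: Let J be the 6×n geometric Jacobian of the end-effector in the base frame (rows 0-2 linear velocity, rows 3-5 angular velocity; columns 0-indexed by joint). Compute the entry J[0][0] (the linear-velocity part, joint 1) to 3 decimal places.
axis z_0 = ẑ; lever o_n−o_0 = (1.0000,-6.0000,10.0000)
cross product → J_v[:, 0] = (6.0000,1.0000,-0.0000)
J_ω[:, 0] = z_0
entry J[0][0] = 6.0000

6.000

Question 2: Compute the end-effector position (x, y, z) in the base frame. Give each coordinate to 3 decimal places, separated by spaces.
after link 1: o_1 = (1.0000, 0.0000, 4.0000)
after link 2: o_2 = (1.0000, -3.0000, 7.0000)
after link 3: o_3 = (1.0000, -6.0000, 10.0000)

1.000 -6.000 10.000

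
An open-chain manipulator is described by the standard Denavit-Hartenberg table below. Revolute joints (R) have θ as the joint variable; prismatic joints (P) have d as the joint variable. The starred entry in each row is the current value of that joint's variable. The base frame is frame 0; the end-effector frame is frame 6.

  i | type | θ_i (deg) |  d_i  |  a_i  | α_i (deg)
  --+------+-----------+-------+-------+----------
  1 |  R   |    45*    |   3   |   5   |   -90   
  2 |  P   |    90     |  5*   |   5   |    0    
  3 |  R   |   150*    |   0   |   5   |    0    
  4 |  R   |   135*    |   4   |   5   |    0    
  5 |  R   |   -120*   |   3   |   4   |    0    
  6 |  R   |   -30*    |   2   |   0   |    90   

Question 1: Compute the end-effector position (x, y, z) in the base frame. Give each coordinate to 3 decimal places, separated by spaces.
-5.449 14.350 4.900

after link 1: o_1 = (3.5355, 3.5355, 3.0000)
after link 2: o_2 = (0.0000, 7.0711, -2.0000)
after link 3: o_3 = (-1.7678, 5.3033, 2.3301)
after link 4: o_4 = (-1.1811, 11.5468, 1.0360)
after link 5: o_5 = (-4.0345, 12.9361, 4.8997)
after link 6: o_6 = (-5.4487, 14.3503, 4.8997)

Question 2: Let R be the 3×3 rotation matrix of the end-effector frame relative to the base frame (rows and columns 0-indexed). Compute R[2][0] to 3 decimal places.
End-effector x-axis (col 0 of R) = (-0.5000,-0.5000,0.7071)
R[2][0] = 0.7071

0.707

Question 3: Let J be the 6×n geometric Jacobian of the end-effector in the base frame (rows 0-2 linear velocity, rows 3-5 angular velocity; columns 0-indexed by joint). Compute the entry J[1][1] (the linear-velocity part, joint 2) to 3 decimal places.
0.707

prismatic axis z_1 = (-0.7071,0.7071,0.0000)
J_v[:, 1] = z_1; J_ω[:, 1] = (0,0,0)
entry J[1][1] = 0.7071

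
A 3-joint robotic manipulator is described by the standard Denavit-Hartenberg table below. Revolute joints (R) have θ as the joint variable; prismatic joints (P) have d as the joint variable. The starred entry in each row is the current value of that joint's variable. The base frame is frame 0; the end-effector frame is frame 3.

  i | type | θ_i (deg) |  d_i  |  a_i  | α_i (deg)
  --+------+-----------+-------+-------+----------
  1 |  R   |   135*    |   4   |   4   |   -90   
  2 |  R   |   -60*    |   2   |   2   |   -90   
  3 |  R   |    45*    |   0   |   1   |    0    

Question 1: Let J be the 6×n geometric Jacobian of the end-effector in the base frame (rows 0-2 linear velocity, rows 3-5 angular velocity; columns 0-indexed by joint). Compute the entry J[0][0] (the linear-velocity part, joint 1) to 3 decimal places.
axis z_0 = ẑ; lever o_n−o_0 = (-4.6997,2.8713,6.3444)
cross product → J_v[:, 0] = (-2.8713,-4.6997,0.0000)
J_ω[:, 0] = z_0
entry J[0][0] = -2.8713

-2.871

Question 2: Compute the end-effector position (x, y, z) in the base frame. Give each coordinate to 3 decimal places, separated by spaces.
after link 1: o_1 = (-2.8284, 2.8284, 4.0000)
after link 2: o_2 = (-4.9497, 2.1213, 5.7321)
after link 3: o_3 = (-4.6997, 2.8713, 6.3444)

-4.700 2.871 6.344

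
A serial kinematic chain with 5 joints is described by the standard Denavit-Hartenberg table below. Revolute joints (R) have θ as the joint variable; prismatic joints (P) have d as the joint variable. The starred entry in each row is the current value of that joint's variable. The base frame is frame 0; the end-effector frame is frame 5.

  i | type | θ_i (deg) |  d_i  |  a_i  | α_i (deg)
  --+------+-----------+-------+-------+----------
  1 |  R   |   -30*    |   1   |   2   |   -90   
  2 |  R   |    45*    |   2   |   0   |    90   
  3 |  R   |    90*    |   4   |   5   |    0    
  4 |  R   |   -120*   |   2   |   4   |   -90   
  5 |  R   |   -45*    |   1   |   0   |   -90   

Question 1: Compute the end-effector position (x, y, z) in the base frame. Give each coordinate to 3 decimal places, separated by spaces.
10.767 0.557 2.440

after link 1: o_1 = (1.7321, -1.0000, 1.0000)
after link 2: o_2 = (2.7321, 0.7321, 1.0000)
after link 3: o_3 = (7.6815, 3.6480, 3.8284)
after link 4: o_4 = (10.0276, -0.0159, 2.7932)
after link 5: o_5 = (10.7668, 0.5573, 2.4396)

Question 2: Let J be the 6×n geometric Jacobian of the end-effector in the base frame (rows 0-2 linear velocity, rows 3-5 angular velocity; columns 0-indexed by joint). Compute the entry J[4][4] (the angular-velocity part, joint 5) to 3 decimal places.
axis z_4 = (0.7392,0.5732,-0.3536); lever o_n−o_4 = (0.7392,0.5732,-0.3536)
cross product → J_v[:, 4] = (0.0000,-0.0000,-0.0000)
J_ω[:, 4] = z_4
entry J[4][4] = 0.5732

0.573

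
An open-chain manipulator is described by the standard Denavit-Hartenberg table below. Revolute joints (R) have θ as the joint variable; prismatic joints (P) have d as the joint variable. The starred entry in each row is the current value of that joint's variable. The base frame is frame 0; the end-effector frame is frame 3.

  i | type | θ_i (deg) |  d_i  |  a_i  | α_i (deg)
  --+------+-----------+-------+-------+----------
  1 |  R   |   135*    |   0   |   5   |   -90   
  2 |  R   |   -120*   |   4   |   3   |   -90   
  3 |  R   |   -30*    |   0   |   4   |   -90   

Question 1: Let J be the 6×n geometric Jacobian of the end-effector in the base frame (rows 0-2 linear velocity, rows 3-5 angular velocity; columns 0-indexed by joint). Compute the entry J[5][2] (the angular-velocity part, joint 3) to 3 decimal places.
0.500

axis z_2 = (-0.6124,0.6124,0.5000); lever o_n−o_2 = (-0.1895,-2.6390,3.0000)
cross product → J_v[:, 2] = (3.1566,1.7424,1.7321)
J_ω[:, 2] = z_2
entry J[5][2] = 0.5000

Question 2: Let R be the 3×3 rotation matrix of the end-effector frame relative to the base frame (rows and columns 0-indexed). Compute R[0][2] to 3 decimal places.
End-effector z-axis (col 2 of R) = (0.7891,0.4356,0.4330)
R[0][2] = 0.7891

0.789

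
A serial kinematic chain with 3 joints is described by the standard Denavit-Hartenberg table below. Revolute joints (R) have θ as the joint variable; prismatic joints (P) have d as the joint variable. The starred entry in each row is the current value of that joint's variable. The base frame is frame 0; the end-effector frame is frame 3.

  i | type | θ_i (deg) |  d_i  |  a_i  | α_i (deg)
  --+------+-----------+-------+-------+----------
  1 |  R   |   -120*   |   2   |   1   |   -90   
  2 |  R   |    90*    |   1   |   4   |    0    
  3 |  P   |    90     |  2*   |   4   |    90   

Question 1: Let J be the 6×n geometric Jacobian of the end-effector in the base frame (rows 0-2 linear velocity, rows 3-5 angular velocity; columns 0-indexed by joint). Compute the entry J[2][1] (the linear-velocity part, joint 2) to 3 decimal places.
4.000

axis z_1 = (0.8660,-0.5000,0.0000); lever o_n−o_1 = (4.5981,1.9641,-4.0000)
cross product → J_v[:, 1] = (2.0000,3.4641,4.0000)
J_ω[:, 1] = z_1
entry J[2][1] = 4.0000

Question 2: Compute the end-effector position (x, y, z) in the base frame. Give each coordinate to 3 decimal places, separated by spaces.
4.098 1.098 -2.000

after link 1: o_1 = (-0.5000, -0.8660, 2.0000)
after link 2: o_2 = (0.3660, -1.3660, -2.0000)
after link 3: o_3 = (4.0981, 1.0981, -2.0000)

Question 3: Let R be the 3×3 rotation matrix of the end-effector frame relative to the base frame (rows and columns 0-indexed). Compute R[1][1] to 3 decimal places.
End-effector y-axis (col 1 of R) = (0.8660,-0.5000,0.0000)
R[1][1] = -0.5000

-0.500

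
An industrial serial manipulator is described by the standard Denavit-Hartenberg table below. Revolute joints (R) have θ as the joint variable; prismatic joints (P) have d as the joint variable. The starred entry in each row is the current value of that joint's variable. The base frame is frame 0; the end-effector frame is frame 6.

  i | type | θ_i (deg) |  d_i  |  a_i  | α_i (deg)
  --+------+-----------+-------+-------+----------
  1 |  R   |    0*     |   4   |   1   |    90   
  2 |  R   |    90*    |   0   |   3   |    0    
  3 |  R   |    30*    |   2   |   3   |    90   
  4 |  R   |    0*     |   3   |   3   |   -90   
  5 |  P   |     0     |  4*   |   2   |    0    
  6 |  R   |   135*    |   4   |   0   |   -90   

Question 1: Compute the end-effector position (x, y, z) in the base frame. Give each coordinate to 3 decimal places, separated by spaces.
after link 1: o_1 = (1.0000, 0.0000, 4.0000)
after link 2: o_2 = (1.0000, 0.0000, 7.0000)
after link 3: o_3 = (-0.5000, -2.0000, 9.5981)
after link 4: o_4 = (0.5981, -2.0000, 13.6962)
after link 5: o_5 = (-0.4019, -6.0000, 15.4282)
after link 6: o_6 = (-0.4019, -10.0000, 15.4282)

-0.402 -10.000 15.428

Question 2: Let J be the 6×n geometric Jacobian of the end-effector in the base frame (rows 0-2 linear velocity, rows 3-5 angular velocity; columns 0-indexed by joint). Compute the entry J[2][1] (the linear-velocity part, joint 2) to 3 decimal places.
-1.402

axis z_1 = (0.0000,-1.0000,0.0000); lever o_n−o_1 = (-1.4019,-10.0000,11.4282)
cross product → J_v[:, 1] = (-11.4282,-0.0000,-1.4019)
J_ω[:, 1] = z_1
entry J[2][1] = -1.4019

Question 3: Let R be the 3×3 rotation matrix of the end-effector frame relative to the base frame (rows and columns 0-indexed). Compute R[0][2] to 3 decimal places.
End-effector z-axis (col 2 of R) = (0.9659,-0.0000,-0.2588)
R[0][2] = 0.9659

0.966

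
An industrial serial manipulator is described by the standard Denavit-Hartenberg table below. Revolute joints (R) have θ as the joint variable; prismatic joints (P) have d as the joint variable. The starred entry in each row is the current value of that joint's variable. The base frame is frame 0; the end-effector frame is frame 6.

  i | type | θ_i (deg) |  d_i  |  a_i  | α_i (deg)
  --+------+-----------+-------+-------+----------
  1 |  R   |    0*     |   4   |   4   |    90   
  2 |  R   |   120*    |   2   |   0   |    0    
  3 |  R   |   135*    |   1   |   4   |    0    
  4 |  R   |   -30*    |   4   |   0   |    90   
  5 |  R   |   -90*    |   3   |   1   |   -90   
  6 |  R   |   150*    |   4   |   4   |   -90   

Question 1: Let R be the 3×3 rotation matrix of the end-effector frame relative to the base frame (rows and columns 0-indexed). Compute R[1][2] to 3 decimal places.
End-effector z-axis (col 2 of R) = (-0.6124,-0.5000,0.6124)
R[1][2] = -0.5000

-0.500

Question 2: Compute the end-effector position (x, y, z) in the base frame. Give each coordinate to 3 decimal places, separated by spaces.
after link 1: o_1 = (4.0000, 0.0000, 4.0000)
after link 2: o_2 = (4.0000, -2.0000, 4.0000)
after link 3: o_3 = (2.9647, -3.0000, 0.1363)
after link 4: o_4 = (2.9647, -7.0000, 0.1363)
after link 5: o_5 = (0.8434, -6.0000, 2.2576)
after link 6: o_6 = (-0.5708, -9.4641, -1.9850)

-0.571 -9.464 -1.985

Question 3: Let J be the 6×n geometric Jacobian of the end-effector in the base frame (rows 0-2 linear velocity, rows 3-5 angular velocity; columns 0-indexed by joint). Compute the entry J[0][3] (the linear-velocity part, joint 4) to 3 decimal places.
axis z_3 = (0.0000,-1.0000,0.0000); lever o_n−o_3 = (-3.5355,-6.4641,-2.1213)
cross product → J_v[:, 3] = (2.1213,-0.0000,-3.5355)
J_ω[:, 3] = z_3
entry J[0][3] = 2.1213

2.121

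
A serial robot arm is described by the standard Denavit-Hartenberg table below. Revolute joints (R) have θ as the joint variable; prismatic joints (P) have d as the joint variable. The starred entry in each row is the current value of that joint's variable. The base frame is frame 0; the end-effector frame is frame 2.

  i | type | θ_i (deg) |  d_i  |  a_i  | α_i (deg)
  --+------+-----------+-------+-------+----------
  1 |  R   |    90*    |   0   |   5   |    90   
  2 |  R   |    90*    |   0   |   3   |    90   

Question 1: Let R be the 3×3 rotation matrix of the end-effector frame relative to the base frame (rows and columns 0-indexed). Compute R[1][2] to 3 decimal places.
1.000

End-effector z-axis (col 2 of R) = (0.0000,1.0000,-0.0000)
R[1][2] = 1.0000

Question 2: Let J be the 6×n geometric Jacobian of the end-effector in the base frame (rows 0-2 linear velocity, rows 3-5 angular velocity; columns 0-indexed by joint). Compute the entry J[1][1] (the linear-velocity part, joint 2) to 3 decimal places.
-3.000

axis z_1 = (1.0000,-0.0000,0.0000); lever o_n−o_1 = (-0.0000,0.0000,3.0000)
cross product → J_v[:, 1] = (-0.0000,-3.0000,-0.0000)
J_ω[:, 1] = z_1
entry J[1][1] = -3.0000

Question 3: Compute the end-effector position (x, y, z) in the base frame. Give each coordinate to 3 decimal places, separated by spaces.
after link 1: o_1 = (0.0000, 5.0000, 0.0000)
after link 2: o_2 = (0.0000, 5.0000, 3.0000)

0.000 5.000 3.000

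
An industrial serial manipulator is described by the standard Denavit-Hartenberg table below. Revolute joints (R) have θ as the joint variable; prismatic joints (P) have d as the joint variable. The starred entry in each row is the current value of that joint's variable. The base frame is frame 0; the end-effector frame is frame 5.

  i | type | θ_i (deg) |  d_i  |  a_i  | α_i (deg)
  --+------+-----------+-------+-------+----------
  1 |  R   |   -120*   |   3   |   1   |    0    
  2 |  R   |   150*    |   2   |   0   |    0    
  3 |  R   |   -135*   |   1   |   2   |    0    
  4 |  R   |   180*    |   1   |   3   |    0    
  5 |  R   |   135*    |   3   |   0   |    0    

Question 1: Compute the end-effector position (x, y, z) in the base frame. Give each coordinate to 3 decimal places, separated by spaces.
-0.241 0.100 10.000

after link 1: o_1 = (-0.5000, -0.8660, 3.0000)
after link 2: o_2 = (-0.5000, -0.8660, 5.0000)
after link 3: o_3 = (-1.0176, -2.7979, 6.0000)
after link 4: o_4 = (-0.2412, 0.0999, 7.0000)
after link 5: o_5 = (-0.2412, 0.0999, 10.0000)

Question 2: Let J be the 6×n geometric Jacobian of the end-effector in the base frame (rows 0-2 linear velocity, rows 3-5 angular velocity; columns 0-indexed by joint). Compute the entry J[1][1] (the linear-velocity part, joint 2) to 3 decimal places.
axis z_1 = (0.0000,0.0000,1.0000); lever o_n−o_1 = (0.2588,0.9659,7.0000)
cross product → J_v[:, 1] = (-0.9659,0.2588,0.0000)
J_ω[:, 1] = z_1
entry J[1][1] = 0.2588

0.259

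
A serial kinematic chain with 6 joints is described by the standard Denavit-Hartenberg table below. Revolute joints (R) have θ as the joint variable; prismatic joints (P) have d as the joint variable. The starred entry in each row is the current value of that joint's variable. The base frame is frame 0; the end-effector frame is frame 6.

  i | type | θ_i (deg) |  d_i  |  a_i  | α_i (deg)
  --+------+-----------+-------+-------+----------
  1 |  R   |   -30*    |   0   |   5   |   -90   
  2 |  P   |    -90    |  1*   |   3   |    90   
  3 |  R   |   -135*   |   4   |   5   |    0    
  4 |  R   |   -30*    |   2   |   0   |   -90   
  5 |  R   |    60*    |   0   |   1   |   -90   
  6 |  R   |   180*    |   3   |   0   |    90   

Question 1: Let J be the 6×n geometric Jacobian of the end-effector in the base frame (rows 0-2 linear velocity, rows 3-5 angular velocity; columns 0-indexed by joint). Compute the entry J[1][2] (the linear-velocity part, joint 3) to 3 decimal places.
axis z_2 = (-0.8660,0.5000,0.0000); lever o_n−o_2 = (-4.6434,-0.7746,-1.5089)
cross product → J_v[:, 2] = (-0.7545,-1.3068,2.9925)
J_ω[:, 2] = z_2
entry J[1][2] = -1.3068

-1.307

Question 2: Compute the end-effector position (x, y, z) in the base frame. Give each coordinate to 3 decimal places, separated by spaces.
after link 1: o_1 = (4.3301, -2.5000, 0.0000)
after link 2: o_2 = (4.8301, -1.6340, 3.0000)
after link 3: o_3 = (-0.4017, -2.6958, -0.5355)
after link 4: o_4 = (-2.1338, -1.6958, -0.5355)
after link 5: o_5 = (-1.4485, -2.2409, -1.0185)
after link 6: o_6 = (0.1868, -2.4086, 1.4911)

0.187 -2.409 1.491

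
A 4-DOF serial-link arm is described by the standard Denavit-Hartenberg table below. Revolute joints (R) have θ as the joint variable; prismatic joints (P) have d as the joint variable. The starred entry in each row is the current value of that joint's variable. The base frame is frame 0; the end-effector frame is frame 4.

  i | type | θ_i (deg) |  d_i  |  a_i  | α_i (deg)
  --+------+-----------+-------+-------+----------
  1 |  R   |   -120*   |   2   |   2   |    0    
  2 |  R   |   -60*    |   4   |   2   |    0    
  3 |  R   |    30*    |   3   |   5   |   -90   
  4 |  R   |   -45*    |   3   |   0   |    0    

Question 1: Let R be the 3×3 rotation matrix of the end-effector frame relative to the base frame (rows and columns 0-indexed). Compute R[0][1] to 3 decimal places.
-0.612

End-effector y-axis (col 1 of R) = (-0.6124,-0.3536,-0.7071)
R[0][1] = -0.6124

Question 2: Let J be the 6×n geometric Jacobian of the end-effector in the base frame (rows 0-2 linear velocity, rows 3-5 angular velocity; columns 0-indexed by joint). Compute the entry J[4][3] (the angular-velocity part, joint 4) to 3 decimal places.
axis z_3 = (0.5000,-0.8660,0.0000); lever o_n−o_3 = (1.5000,-2.5981,0.0000)
cross product → J_v[:, 3] = (0.0000,0.0000,0.0000)
J_ω[:, 3] = z_3
entry J[4][3] = -0.8660

-0.866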